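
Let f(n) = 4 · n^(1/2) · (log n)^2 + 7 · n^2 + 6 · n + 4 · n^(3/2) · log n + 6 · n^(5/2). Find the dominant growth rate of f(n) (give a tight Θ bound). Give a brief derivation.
f(n) ∈ Θ(n^(5/2))

Compare the terms by growth order. For large n, n^a · (log n)^b dominates n^a' · (log n)^b' iff a > a', or (a = a' and b > b'). Ranking the 5 terms shows the dominant one is 6 · n^(5/2). Hence f(n) ∈ Θ(n^(5/2)).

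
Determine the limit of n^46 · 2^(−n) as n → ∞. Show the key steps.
lim = 0

Exponentials with base > 1 dominate every fixed polynomial: for any fixed c, n^c / 2^n → 0 as n → ∞ (e.g. by the ratio test, or by writing 2^n = e^(n ln 2) and noting e^(n ln 2) / n^c → ∞). Hence n^46 · 2^(−n) = n^46 / 2^n → 0.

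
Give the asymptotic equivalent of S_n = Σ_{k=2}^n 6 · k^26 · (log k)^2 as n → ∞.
S_n ~ 2 · n^27 · (log n)^2 / 9

By integral comparison, S_n = ∫_1^n 6 · x^26 · (log x)^2 dx + O(n^26 · (log n)^2). For the integral, the leading term of ∫_1^n x^26 (log x)^2 dx is n^27/27 · (log n)^2 (by repeated integration by parts; each step lowers the log-exponent and produces a relatively O(1/log n) correction). Hence S_n ~ 2 · n^27 · (log n)^2 / 9.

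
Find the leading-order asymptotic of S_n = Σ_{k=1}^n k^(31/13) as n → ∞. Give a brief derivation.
S_n ~ (13/44) · n^(44/13)

Integral comparison: Σ_{k=1}^n k^(31/13) = ∫_0^n x^(31/13) dx + O(n^(31/13)). The integral is n^(1 + 31/13) / (1 + 31/13) = n^((31+13)/13) / ((31+13)/13) = (13/44) · n^(44/13).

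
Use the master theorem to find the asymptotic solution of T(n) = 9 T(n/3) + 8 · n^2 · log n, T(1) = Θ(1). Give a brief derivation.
T(n) = Θ(n^2 · (log n)^2)

Here log_3 9 = 2 and f(n) = 8 · n^2 · log n = Θ(n^(log_3 9) · (log n)^1). This is the extended Case 2 of the master theorem (f matches the critical exponent up to log factors), giving T(n) = Θ(n^(log_3 9) · (log n)^(1+1)) = Θ(n^2 · (log n)^2).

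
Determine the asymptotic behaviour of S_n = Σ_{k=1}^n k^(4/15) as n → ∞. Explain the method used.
S_n ~ (15/19) · n^(19/15)

Integral comparison: Σ_{k=1}^n k^(4/15) = ∫_0^n x^(4/15) dx + O(n^(4/15)). The integral is n^(1 + 4/15) / (1 + 4/15) = n^((4+15)/15) / ((4+15)/15) = (15/19) · n^(19/15).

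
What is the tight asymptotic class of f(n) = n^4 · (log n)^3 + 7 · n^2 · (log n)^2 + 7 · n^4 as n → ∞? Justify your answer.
f(n) ∈ Θ(n^4 · (log n)^3)

Compare the terms by growth order. For large n, n^a · (log n)^b dominates n^a' · (log n)^b' iff a > a', or (a = a' and b > b'). Ranking the 3 terms shows the dominant one is n^4 · (log n)^3. Hence f(n) ∈ Θ(n^4 · (log n)^3).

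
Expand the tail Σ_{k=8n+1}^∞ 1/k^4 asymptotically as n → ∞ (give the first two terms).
Σ_{k>8n} 1/k^4 = 1/(3 · (8n)^3) − 1/(2 · (8n)^4) + O(1/(8n)^5)

Compare to the integral: ∫_{8n}^∞ x^(−4) dx = [−x^(−3)/3]_{8n}^∞ = 1/((4−1)·(8n)^3). The Euler-Maclaurin correction adds −f(8n)/2 = −1/(2·(8n)^4). Euler-Maclaurin then gives
  Σ_{k>8n} 1/k^4 = ∫_{8n}^∞ dx/x^4 − 1/(2·(8n)^4) + O(1/(8n)^5).
(Equivalently this is ζ(4) − Σ_{k≤8n} 1/k^4.)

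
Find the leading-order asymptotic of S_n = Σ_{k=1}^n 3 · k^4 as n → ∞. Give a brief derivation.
S_n ~ 3 · n^5 / 5

By integral comparison (Euler-Maclaurin), Σ_{k=1}^n 3 · k^4 = 3 · ∫_0^n x^4 dx + O(n^4) = 3 · n^5/5 + O(n^4). (Equivalently, Faulhaber's formula gives the same leading term.)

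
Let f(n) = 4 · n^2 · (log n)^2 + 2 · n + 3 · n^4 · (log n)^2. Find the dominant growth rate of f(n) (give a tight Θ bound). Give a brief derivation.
f(n) ∈ Θ(n^4 · (log n)^2)

Compare the terms by growth order. For large n, n^a · (log n)^b dominates n^a' · (log n)^b' iff a > a', or (a = a' and b > b'). Ranking the 3 terms shows the dominant one is 3 · n^4 · (log n)^2. Hence f(n) ∈ Θ(n^4 · (log n)^2).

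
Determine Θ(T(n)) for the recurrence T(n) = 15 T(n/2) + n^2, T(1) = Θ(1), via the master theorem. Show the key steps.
T(n) = Θ(n^(log_2 15))

Master theorem: compare f(n) = n^2 to n^(log_2 15) where log_2 15 ≈ 3.907. Since 2 < log_2 15, we have f(n) = O(n^(log_2 15 − ε)) for some ε > 0 — Case 1. Hence T(n) = Θ(n^(log_2 15)).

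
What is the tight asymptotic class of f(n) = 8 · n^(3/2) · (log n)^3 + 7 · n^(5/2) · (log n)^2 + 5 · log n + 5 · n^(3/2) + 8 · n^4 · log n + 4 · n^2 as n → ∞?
f(n) ∈ Θ(n^4 · log n)

Compare the terms by growth order. For large n, n^a · (log n)^b dominates n^a' · (log n)^b' iff a > a', or (a = a' and b > b'). Ranking the 6 terms shows the dominant one is 8 · n^4 · log n. Hence f(n) ∈ Θ(n^4 · log n).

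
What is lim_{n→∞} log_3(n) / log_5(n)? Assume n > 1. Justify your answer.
lim = ln(5) / ln(3) = log_3(5)

Change of base: log_3(n) = ln n / ln 3 and log_5(n) = ln n / ln 5. The ratio is (ln n / ln 3) · (ln 5 / ln n) = ln 5 / ln 3, a constant independent of n. So the limit is ln 5 / ln 3 = log_3(5).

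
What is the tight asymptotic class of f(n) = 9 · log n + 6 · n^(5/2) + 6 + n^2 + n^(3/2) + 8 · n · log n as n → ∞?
f(n) ∈ Θ(n^(5/2))

Compare the terms by growth order. For large n, n^a · (log n)^b dominates n^a' · (log n)^b' iff a > a', or (a = a' and b > b'). Ranking the 6 terms shows the dominant one is 6 · n^(5/2). Hence f(n) ∈ Θ(n^(5/2)).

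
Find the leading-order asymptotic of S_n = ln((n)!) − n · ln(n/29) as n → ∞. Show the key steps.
S_n ~ n · (ln 29 − 1) + O(ln n)

Stirling: ln((n)!) = n ln(n) − n + O(ln n).
  S_n = n ln(n) − n − n ln(n/29) + O(ln n)
      = n ln(n) − n ln n + n ln 29 − n + O(ln n)
      = n ln 29 − n + O(ln n)
      = n (ln 29 − 1) + O(ln n).
Numerically ln(29) − 1 ≈ 2.3673.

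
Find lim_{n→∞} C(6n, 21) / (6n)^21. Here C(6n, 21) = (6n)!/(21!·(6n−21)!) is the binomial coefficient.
lim = 1/21! = 1/51090942171709440000

With N = 6n → ∞: C(N, 21) / N^21 = [N(N−1)…(N−20)] / (21! · N^21) = (1/21!) · 1 · (1 − 1/(6n)) · … · (1 − 20/(6n)). Each factor → 1 as N → ∞, so the limit is 1/21! = 1/51090942171709440000.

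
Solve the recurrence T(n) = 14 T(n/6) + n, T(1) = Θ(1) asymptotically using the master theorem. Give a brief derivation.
T(n) = Θ(n^(log_6 14))

Master theorem: compare f(n) = n to n^(log_6 14) where log_6 14 ≈ 1.473. Since 1 < log_6 14, we have f(n) = O(n^(log_6 14 − ε)) for some ε > 0 — Case 1. Hence T(n) = Θ(n^(log_6 14)).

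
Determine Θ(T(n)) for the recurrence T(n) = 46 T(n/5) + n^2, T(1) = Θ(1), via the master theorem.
T(n) = Θ(n^(log_5 46))

Master theorem: compare f(n) = n^2 to n^(log_5 46) where log_5 46 ≈ 2.379. Since 2 < log_5 46, we have f(n) = O(n^(log_5 46 − ε)) for some ε > 0 — Case 1. Hence T(n) = Θ(n^(log_5 46)).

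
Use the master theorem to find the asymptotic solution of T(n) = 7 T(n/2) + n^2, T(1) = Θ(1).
T(n) = Θ(n^(log_2 7))

Master theorem: compare f(n) = n^2 to n^(log_2 7) where log_2 7 ≈ 2.807. Since 2 < log_2 7, we have f(n) = O(n^(log_2 7 − ε)) for some ε > 0 — Case 1. Hence T(n) = Θ(n^(log_2 7)).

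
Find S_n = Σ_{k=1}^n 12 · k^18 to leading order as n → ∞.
S_n ~ 12 · n^19 / 19

By integral comparison (Euler-Maclaurin), Σ_{k=1}^n 12 · k^18 = 12 · ∫_0^n x^18 dx + O(n^18) = 12 · n^19/19 + O(n^18). (Equivalently, Faulhaber's formula gives the same leading term.)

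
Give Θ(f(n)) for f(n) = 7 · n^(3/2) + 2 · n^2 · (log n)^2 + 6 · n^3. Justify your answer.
f(n) ∈ Θ(n^3)

Compare the terms by growth order. For large n, n^a · (log n)^b dominates n^a' · (log n)^b' iff a > a', or (a = a' and b > b'). Ranking the 3 terms shows the dominant one is 6 · n^3. Hence f(n) ∈ Θ(n^3).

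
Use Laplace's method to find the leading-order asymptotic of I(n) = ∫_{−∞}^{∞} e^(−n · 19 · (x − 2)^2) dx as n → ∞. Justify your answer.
I(n) = sqrt(π/(19n))

Here φ(x) = 19 · (x − 2)^2 has its unique minimum at x* = 2 with φ(x*) = 0 and φ''(x*) = 38. Laplace's method gives
  I(n) ~ e^(−n φ(x*)) · sqrt(2π / (n · φ''(x*))) = sqrt(2π / (38n)) = sqrt(π/(19n)).
This is exact: substituting u = (x − 2)·sqrt(19n) gives I(n) = (1/sqrt(19n)) ∫_{−∞}^{∞} e^(−u^2) du = sqrt(π/(19n)).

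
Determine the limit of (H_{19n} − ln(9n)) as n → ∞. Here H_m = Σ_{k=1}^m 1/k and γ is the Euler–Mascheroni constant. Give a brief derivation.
lim = ln(19/9) + γ

By Euler-Maclaurin, H_m = ln m + γ + O(1/m). So
  H_{19n} − ln(9n) = ln(19n) + γ − ln(9n) + O(1/n)
                       = ln(19/9) + γ + O(1/n).
Hence the limit is ln(19/9) + γ.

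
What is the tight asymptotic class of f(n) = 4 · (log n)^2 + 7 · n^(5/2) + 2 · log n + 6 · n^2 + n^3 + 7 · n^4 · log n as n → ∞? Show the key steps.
f(n) ∈ Θ(n^4 · log n)

Compare the terms by growth order. For large n, n^a · (log n)^b dominates n^a' · (log n)^b' iff a > a', or (a = a' and b > b'). Ranking the 6 terms shows the dominant one is 7 · n^4 · log n. Hence f(n) ∈ Θ(n^4 · log n).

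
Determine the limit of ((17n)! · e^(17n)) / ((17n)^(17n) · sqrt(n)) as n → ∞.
lim = sqrt(2π·17)

Stirling: (17n)! ~ sqrt(2π·17n) · (17n/e)^(17n). Hence
  (17n)! · e^(17n) / (17n)^(17n) ~ sqrt(2π·17n).
Dividing by sqrt(n): sqrt(2π·17n) / sqrt(n) = sqrt(2π·17) · n^((1−1)/2), so the limit is sqrt(2π·17).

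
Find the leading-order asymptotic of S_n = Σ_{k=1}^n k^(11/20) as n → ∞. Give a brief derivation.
S_n ~ (20/31) · n^(31/20)

Integral comparison: Σ_{k=1}^n k^(11/20) = ∫_0^n x^(11/20) dx + O(n^(11/20)). The integral is n^(1 + 11/20) / (1 + 11/20) = n^((11+20)/20) / ((11+20)/20) = (20/31) · n^(31/20).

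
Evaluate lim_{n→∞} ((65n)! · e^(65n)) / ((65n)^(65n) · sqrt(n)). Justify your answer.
lim = sqrt(2π·65)

Stirling: (65n)! ~ sqrt(2π·65n) · (65n/e)^(65n). Hence
  (65n)! · e^(65n) / (65n)^(65n) ~ sqrt(2π·65n).
Dividing by sqrt(n): sqrt(2π·65n) / sqrt(n) = sqrt(2π·65) · n^((1−1)/2), so the limit is sqrt(2π·65).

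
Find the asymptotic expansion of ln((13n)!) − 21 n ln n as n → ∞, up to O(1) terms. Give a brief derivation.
ln((13n)!) − 21 n ln n = −8 n ln n + 13(ln 13 − 1) n + (1/2) ln(2π·13n) + O(1/n)

Stirling: ln((13n)!) = 13n ln(13n) − 13n + (1/2) ln(2π·13n) + O(1/n).
Expand 13n ln(13n) = 13n (ln n + ln 13) = 13n ln n + 13n ln 13.
Subtract 21n ln n: leading term is (13 − 21) n ln n = −8 n ln n. The next term is 13n ln 13 − 13n = 13(ln 13 − 1) n. Then the (1/2) ln(2π·13n) correction.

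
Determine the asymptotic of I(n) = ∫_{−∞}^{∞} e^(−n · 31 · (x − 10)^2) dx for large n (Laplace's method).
I(n) = sqrt(π/(31n))

Here φ(x) = 31 · (x − 10)^2 has its unique minimum at x* = 10 with φ(x*) = 0 and φ''(x*) = 62. Laplace's method gives
  I(n) ~ e^(−n φ(x*)) · sqrt(2π / (n · φ''(x*))) = sqrt(2π / (62n)) = sqrt(π/(31n)).
This is exact: substituting u = (x − 10)·sqrt(31n) gives I(n) = (1/sqrt(31n)) ∫_{−∞}^{∞} e^(−u^2) du = sqrt(π/(31n)).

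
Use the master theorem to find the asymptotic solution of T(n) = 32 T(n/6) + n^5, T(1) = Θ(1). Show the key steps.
T(n) = Θ(n^5)

log_6 32 ≈ 1.934. f(n) = n^5 dominates n^(log_6 32) since 5 > 1.934, and the regularity condition a·f(n/b) = 32·(n/6)^5 = (32/7776)·n^5 ≤ c·f(n) holds with c = 32/7776 ≈ 0.00412 < 1. So this is Case 3: T(n) = Θ(f(n)) = Θ(n^5).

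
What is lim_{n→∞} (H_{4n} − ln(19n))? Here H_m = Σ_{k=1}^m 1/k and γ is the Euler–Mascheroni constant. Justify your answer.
lim = ln(4/19) + γ

By Euler-Maclaurin, H_m = ln m + γ + O(1/m). So
  H_{4n} − ln(19n) = ln(4n) + γ − ln(19n) + O(1/n)
                       = ln(4/19) + γ + O(1/n).
Hence the limit is ln(4/19) + γ.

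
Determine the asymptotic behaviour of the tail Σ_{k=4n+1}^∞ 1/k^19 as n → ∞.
Σ_{k>4n} 1/k^19 ~ 1/(18 · (4n)^18)

Compare to the integral: ∫_{4n}^∞ x^(−19) dx = [−x^(−18)/18]_{4n}^∞ = 1/((19−1)·(4n)^18). Euler-Maclaurin then gives
  Σ_{k>4n} 1/k^19 = ∫_{4n}^∞ dx/x^19 − 1/(2·(4n)^19) + O(1/(4n)^20).
(Equivalently this is ζ(19) − Σ_{k≤4n} 1/k^19.)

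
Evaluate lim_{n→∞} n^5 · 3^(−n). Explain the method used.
lim = 0

Exponentials with base > 1 dominate every fixed polynomial: for any fixed c, n^c / 3^n → 0 as n → ∞ (e.g. by the ratio test, or by writing 3^n = e^(n ln 3) and noting e^(n ln 3) / n^c → ∞). Hence n^5 · 3^(−n) = n^5 / 3^n → 0.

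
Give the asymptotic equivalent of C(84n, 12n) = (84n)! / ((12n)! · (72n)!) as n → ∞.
C(84n, 12n) ~ (823543/46656)^(12n) · sqrt(7/(12π·12n))

Write N = 12n. Apply Stirling to each factorial:
  (7N)! ~ sqrt(2π·7N) · (7N/e)^(7N),
  N! ~ sqrt(2π N) · (N/e)^N,
  (6N)! ~ sqrt(2π·6N) · (6N/e)^(6N).
The exponential factors combine to (7N)^(7N) / (N^N · (6N)^(6N)) = 7^(7N)/6^(6N) = (7^7/6^6)^N = (823543/46656)^N.
The square-root prefactors combine to sqrt(2π·7N) / (sqrt(2π N)·sqrt(2π·6N)) = sqrt(7 / (2π·6·N)) = sqrt(7/(12π·12n)).
Substituting N = 12n: C(84n, 12n) ~ (823543/46656)^(12n) · sqrt(7/(12π·12n)).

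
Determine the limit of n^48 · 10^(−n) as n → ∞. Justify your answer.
lim = 0

Exponentials with base > 1 dominate every fixed polynomial: for any fixed c, n^c / 10^n → 0 as n → ∞ (e.g. by the ratio test, or by writing 10^n = e^(n ln 10) and noting e^(n ln 10) / n^c → ∞). Hence n^48 · 10^(−n) = n^48 / 10^n → 0.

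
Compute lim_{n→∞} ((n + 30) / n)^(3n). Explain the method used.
lim = e^90

Rewrite as (1 + 30/n)^(3n). By the standard limit (1 + x/n)^n → e^x, we have (1 + 30/n)^n → e^30, and raising to the 3rd power gives e^90.
More precisely, ln[(1 + 30/n)^(3n)] = 3n · ln(1 + 30/n) = 3n · (30/n + O(1/n^2)) = 90 + O(1/n) → 90.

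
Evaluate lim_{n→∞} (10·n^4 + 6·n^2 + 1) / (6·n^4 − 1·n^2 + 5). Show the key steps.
lim = 10/6 = 5/3

For large n the leading n^4 terms dominate both numerator and denominator. Dividing top and bottom by n^4, every other term tends to 0, leaving 10/6 = 5/3.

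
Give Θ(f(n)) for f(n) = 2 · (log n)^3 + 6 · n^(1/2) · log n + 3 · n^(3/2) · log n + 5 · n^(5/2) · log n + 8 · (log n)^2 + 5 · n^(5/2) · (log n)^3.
f(n) ∈ Θ(n^(5/2) · (log n)^3)

Compare the terms by growth order. For large n, n^a · (log n)^b dominates n^a' · (log n)^b' iff a > a', or (a = a' and b > b'). Ranking the 6 terms shows the dominant one is 5 · n^(5/2) · (log n)^3. Hence f(n) ∈ Θ(n^(5/2) · (log n)^3).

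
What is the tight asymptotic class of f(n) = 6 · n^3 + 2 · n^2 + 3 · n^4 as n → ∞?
f(n) ∈ Θ(n^4)

Compare the terms by growth order. For large n, n^a · (log n)^b dominates n^a' · (log n)^b' iff a > a', or (a = a' and b > b'). Ranking the 3 terms shows the dominant one is 3 · n^4. Hence f(n) ∈ Θ(n^4).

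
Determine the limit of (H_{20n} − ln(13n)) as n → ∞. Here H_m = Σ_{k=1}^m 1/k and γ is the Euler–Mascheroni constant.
lim = ln(20/13) + γ

By Euler-Maclaurin, H_m = ln m + γ + O(1/m). So
  H_{20n} − ln(13n) = ln(20n) + γ − ln(13n) + O(1/n)
                       = ln(20/13) + γ + O(1/n).
Hence the limit is ln(20/13) + γ.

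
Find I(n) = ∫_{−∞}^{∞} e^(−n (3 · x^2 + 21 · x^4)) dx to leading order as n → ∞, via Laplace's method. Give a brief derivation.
I(n) ~ sqrt(π/(3n))

φ(x) = 3 · x^2 + 21 · x^4 has its unique global minimum at x* = 0 (since φ'(x) = 6x + 84x^3 = 0 only at x = 0 for real x with both coefficients positive, and φ → ∞ as |x| → ∞). At x* = 0, φ(0) = 0 and φ''(0) = 6. Laplace's method then gives
  I(n) ~ sqrt(2π / (n · φ''(0))) · e^(−n φ(0)) = sqrt(2π / (6n)) = sqrt(π/(3n)).
The 21 · x^4 term contributes only at subleading order (an O(1/n) relative correction).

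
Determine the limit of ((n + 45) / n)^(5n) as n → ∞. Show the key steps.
lim = e^225

Rewrite as (1 + 45/n)^(5n). By the standard limit (1 + x/n)^n → e^x, we have (1 + 45/n)^n → e^45, and raising to the 5th power gives e^225.
More precisely, ln[(1 + 45/n)^(5n)] = 5n · ln(1 + 45/n) = 5n · (45/n + O(1/n^2)) = 225 + O(1/n) → 225.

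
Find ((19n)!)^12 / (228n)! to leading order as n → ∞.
((19n)!)^12/(228n)! ~ ((2π·19n)^(11/2) / sqrt(12)) · 12^(−12·19n)  →  0

Write N = 19n. Stirling: N! ~ sqrt(2π N)(N/e)^N and (12N)! ~ sqrt(2π·12N)·(12N/e)^(12N).
  (N!)^12/(12N)! ~ (2π N)^(12/2) (N/e)^(12N) / [sqrt(2π·12N) (12N/e)^(12N)]
     = (2π N)^(12/2) / sqrt(2π·12N) · (N/(12N))^(12N)
     = (2π N)^((12−1)/2) / sqrt(12) · 12^(−12N).
Since 12^12 > 1, the factor 12^(−12N) decays exponentially, so the ratio → 0. Substituting N = 19n gives the stated form.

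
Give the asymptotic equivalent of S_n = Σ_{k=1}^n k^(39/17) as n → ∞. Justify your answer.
S_n ~ (17/56) · n^(56/17)

Integral comparison: Σ_{k=1}^n k^(39/17) = ∫_0^n x^(39/17) dx + O(n^(39/17)). The integral is n^(1 + 39/17) / (1 + 39/17) = n^((39+17)/17) / ((39+17)/17) = (17/56) · n^(56/17).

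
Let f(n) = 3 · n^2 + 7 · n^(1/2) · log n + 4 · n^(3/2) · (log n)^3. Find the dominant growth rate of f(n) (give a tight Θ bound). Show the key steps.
f(n) ∈ Θ(n^2)

Compare the terms by growth order. For large n, n^a · (log n)^b dominates n^a' · (log n)^b' iff a > a', or (a = a' and b > b'). Ranking the 3 terms shows the dominant one is 3 · n^2. Hence f(n) ∈ Θ(n^2).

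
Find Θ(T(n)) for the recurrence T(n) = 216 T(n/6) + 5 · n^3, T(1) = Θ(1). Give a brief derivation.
T(n) = Θ(n^3 log n)

log_6 216 = 3, and f(n) = 5 · n^3 = Θ(n^(log_6 216)). This is Case 2 of the master theorem: T(n) = Θ(f(n) · log n) = Θ(n^3 log n).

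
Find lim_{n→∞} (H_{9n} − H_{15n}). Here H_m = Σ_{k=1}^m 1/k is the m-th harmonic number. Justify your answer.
lim = ln(9/15) = ln(3/5)

Euler-Maclaurin gives H_m = ln m + γ + 1/(2m) + O(1/m^2). The γ and O(1/m) terms cancel in the difference:
  H_{9n} − H_{15n} = ln(9n) − ln(15n) + O(1/n) = ln(9/15) + O(1/n).
Hence the limit is ln(9/15) = ln(3/5).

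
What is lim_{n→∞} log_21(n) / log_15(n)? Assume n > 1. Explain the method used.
lim = ln(15) / ln(21) = log_21(15)

Change of base: log_21(n) = ln n / ln 21 and log_15(n) = ln n / ln 15. The ratio is (ln n / ln 21) · (ln 15 / ln n) = ln 15 / ln 21, a constant independent of n. So the limit is ln 15 / ln 21 = log_21(15).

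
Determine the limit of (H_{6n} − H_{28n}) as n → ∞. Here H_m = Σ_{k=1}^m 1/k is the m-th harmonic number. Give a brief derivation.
lim = ln(6/28) = ln(3/14)

Euler-Maclaurin gives H_m = ln m + γ + 1/(2m) + O(1/m^2). The γ and O(1/m) terms cancel in the difference:
  H_{6n} − H_{28n} = ln(6n) − ln(28n) + O(1/n) = ln(6/28) + O(1/n).
Hence the limit is ln(6/28) = ln(3/14).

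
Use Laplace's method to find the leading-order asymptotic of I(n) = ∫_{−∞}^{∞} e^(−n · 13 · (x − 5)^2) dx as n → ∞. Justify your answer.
I(n) = sqrt(π/(13n))

Here φ(x) = 13 · (x − 5)^2 has its unique minimum at x* = 5 with φ(x*) = 0 and φ''(x*) = 26. Laplace's method gives
  I(n) ~ e^(−n φ(x*)) · sqrt(2π / (n · φ''(x*))) = sqrt(2π / (26n)) = sqrt(π/(13n)).
This is exact: substituting u = (x − 5)·sqrt(13n) gives I(n) = (1/sqrt(13n)) ∫_{−∞}^{∞} e^(−u^2) du = sqrt(π/(13n)).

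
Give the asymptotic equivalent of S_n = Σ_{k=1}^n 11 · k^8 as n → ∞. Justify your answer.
S_n ~ 11 · n^9 / 9

By integral comparison (Euler-Maclaurin), Σ_{k=1}^n 11 · k^8 = 11 · ∫_0^n x^8 dx + O(n^8) = 11 · n^9/9 + O(n^8). (Equivalently, Faulhaber's formula gives the same leading term.)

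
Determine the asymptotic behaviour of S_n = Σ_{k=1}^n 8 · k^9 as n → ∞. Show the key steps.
S_n ~ 4 · n^10 / 5

By integral comparison (Euler-Maclaurin), Σ_{k=1}^n 8 · k^9 = 8 · ∫_0^n x^9 dx + O(n^9) = 8 · n^10/10 = 4 · n^10 / 5 + O(n^9). (Equivalently, Faulhaber's formula gives the same leading term.)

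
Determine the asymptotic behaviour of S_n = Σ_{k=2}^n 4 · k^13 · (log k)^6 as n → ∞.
S_n ~ 2 · n^14 · (log n)^6 / 7

By integral comparison, S_n = ∫_1^n 4 · x^13 · (log x)^6 dx + O(n^13 · (log n)^6). For the integral, the leading term of ∫_1^n x^13 (log x)^6 dx is n^14/14 · (log n)^6 (by repeated integration by parts; each step lowers the log-exponent and produces a relatively O(1/log n) correction). Hence S_n ~ 2 · n^14 · (log n)^6 / 7.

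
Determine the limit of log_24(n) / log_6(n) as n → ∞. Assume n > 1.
lim = ln(6) / ln(24) = log_24(6)

Change of base: log_24(n) = ln n / ln 24 and log_6(n) = ln n / ln 6. The ratio is (ln n / ln 24) · (ln 6 / ln n) = ln 6 / ln 24, a constant independent of n. So the limit is ln 6 / ln 24 = log_24(6).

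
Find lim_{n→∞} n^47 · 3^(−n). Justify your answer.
lim = 0

Exponentials with base > 1 dominate every fixed polynomial: for any fixed c, n^c / 3^n → 0 as n → ∞ (e.g. by the ratio test, or by writing 3^n = e^(n ln 3) and noting e^(n ln 3) / n^c → ∞). Hence n^47 · 3^(−n) = n^47 / 3^n → 0.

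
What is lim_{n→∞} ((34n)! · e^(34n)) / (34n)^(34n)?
lim = ∞

Stirling: (34n)! ~ sqrt(2π·34n) · (34n/e)^(34n). Hence
  (34n)! · e^(34n) / (34n)^(34n) ~ sqrt(2π·34n) = sqrt(2π·34) · sqrt(n) → ∞.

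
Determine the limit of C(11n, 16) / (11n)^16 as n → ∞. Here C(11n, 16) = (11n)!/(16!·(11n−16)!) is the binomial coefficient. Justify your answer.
lim = 1/16! = 1/20922789888000

With N = 11n → ∞: C(N, 16) / N^16 = [N(N−1)…(N−15)] / (16! · N^16) = (1/16!) · 1 · (1 − 1/(11n)) · … · (1 − 15/(11n)). Each factor → 1 as N → ∞, so the limit is 1/16! = 1/20922789888000.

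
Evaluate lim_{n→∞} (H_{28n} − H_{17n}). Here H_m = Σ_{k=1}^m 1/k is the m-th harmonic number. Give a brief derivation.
lim = ln(28/17)

Euler-Maclaurin gives H_m = ln m + γ + 1/(2m) + O(1/m^2). The γ and O(1/m) terms cancel in the difference:
  H_{28n} − H_{17n} = ln(28n) − ln(17n) + O(1/n) = ln(28/17) + O(1/n).
Hence the limit is ln(28/17).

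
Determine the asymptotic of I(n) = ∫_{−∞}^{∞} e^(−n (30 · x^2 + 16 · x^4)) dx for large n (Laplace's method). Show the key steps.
I(n) ~ sqrt(π/(30n))

φ(x) = 30 · x^2 + 16 · x^4 has its unique global minimum at x* = 0 (since φ'(x) = 60x + 64x^3 = 0 only at x = 0 for real x with both coefficients positive, and φ → ∞ as |x| → ∞). At x* = 0, φ(0) = 0 and φ''(0) = 60. Laplace's method then gives
  I(n) ~ sqrt(2π / (n · φ''(0))) · e^(−n φ(0)) = sqrt(2π / (60n)) = sqrt(π/(30n)).
The 16 · x^4 term contributes only at subleading order (an O(1/n) relative correction).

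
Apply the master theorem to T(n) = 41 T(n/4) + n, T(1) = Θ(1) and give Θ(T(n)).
T(n) = Θ(n^(log_4 41))

Master theorem: compare f(n) = n to n^(log_4 41) where log_4 41 ≈ 2.679. Since 1 < log_4 41, we have f(n) = O(n^(log_4 41 − ε)) for some ε > 0 — Case 1. Hence T(n) = Θ(n^(log_4 41)).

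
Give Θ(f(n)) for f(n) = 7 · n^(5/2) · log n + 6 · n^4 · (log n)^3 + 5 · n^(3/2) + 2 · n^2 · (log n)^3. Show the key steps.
f(n) ∈ Θ(n^4 · (log n)^3)

Compare the terms by growth order. For large n, n^a · (log n)^b dominates n^a' · (log n)^b' iff a > a', or (a = a' and b > b'). Ranking the 4 terms shows the dominant one is 6 · n^4 · (log n)^3. Hence f(n) ∈ Θ(n^4 · (log n)^3).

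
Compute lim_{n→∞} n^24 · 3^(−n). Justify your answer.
lim = 0

Exponentials with base > 1 dominate every fixed polynomial: for any fixed c, n^c / 3^n → 0 as n → ∞ (e.g. by the ratio test, or by writing 3^n = e^(n ln 3) and noting e^(n ln 3) / n^c → ∞). Hence n^24 · 3^(−n) = n^24 / 3^n → 0.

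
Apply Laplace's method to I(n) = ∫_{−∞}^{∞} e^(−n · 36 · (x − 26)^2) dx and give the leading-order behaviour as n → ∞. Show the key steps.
I(n) = sqrt(π/(36n))

Here φ(x) = 36 · (x − 26)^2 has its unique minimum at x* = 26 with φ(x*) = 0 and φ''(x*) = 72. Laplace's method gives
  I(n) ~ e^(−n φ(x*)) · sqrt(2π / (n · φ''(x*))) = sqrt(2π / (72n)) = sqrt(π/(36n)).
This is exact: substituting u = (x − 26)·sqrt(36n) gives I(n) = (1/sqrt(36n)) ∫_{−∞}^{∞} e^(−u^2) du = sqrt(π/(36n)).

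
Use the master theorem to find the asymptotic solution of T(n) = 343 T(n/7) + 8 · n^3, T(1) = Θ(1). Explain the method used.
T(n) = Θ(n^3 log n)

log_7 343 = 3, and f(n) = 8 · n^3 = Θ(n^(log_7 343)). This is Case 2 of the master theorem: T(n) = Θ(f(n) · log n) = Θ(n^3 log n).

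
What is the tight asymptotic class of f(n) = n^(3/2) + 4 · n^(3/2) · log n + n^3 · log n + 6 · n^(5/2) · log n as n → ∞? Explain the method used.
f(n) ∈ Θ(n^3 · log n)

Compare the terms by growth order. For large n, n^a · (log n)^b dominates n^a' · (log n)^b' iff a > a', or (a = a' and b > b'). Ranking the 4 terms shows the dominant one is n^3 · log n. Hence f(n) ∈ Θ(n^3 · log n).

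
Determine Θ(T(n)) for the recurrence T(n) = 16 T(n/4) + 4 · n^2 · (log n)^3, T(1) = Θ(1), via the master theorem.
T(n) = Θ(n^2 · (log n)^4)

Here log_4 16 = 2 and f(n) = 4 · n^2 · (log n)^3 = Θ(n^(log_4 16) · (log n)^3). This is the extended Case 2 of the master theorem (f matches the critical exponent up to log factors), giving T(n) = Θ(n^(log_4 16) · (log n)^(3+1)) = Θ(n^2 · (log n)^4).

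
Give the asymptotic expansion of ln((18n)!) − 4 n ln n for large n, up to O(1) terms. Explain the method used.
ln((18n)!) − 4 n ln n = 14 n ln n + 18(ln 18 − 1) n + (1/2) ln(2π·18n) + O(1/n)

Stirling: ln((18n)!) = 18n ln(18n) − 18n + (1/2) ln(2π·18n) + O(1/n).
Expand 18n ln(18n) = 18n (ln n + ln 18) = 18n ln n + 18n ln 18.
Subtract 4n ln n: leading term is (18 − 4) n ln n = 14 n ln n. The next term is 18n ln 18 − 18n = 18(ln 18 − 1) n. Then the (1/2) ln(2π·18n) correction.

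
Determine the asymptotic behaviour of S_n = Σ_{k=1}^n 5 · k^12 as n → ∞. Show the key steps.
S_n ~ 5 · n^13 / 13

By integral comparison (Euler-Maclaurin), Σ_{k=1}^n 5 · k^12 = 5 · ∫_0^n x^12 dx + O(n^12) = 5 · n^13/13 + O(n^12). (Equivalently, Faulhaber's formula gives the same leading term.)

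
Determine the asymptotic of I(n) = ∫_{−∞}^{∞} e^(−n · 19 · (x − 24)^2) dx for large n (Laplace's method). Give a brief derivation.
I(n) = sqrt(π/(19n))

Here φ(x) = 19 · (x − 24)^2 has its unique minimum at x* = 24 with φ(x*) = 0 and φ''(x*) = 38. Laplace's method gives
  I(n) ~ e^(−n φ(x*)) · sqrt(2π / (n · φ''(x*))) = sqrt(2π / (38n)) = sqrt(π/(19n)).
This is exact: substituting u = (x − 24)·sqrt(19n) gives I(n) = (1/sqrt(19n)) ∫_{−∞}^{∞} e^(−u^2) du = sqrt(π/(19n)).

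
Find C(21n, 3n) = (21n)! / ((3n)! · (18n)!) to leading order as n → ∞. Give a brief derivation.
C(21n, 3n) ~ (823543/46656)^(3n) · sqrt(7/(12π·3n))

Write N = 3n. Apply Stirling to each factorial:
  (7N)! ~ sqrt(2π·7N) · (7N/e)^(7N),
  N! ~ sqrt(2π N) · (N/e)^N,
  (6N)! ~ sqrt(2π·6N) · (6N/e)^(6N).
The exponential factors combine to (7N)^(7N) / (N^N · (6N)^(6N)) = 7^(7N)/6^(6N) = (7^7/6^6)^N = (823543/46656)^N.
The square-root prefactors combine to sqrt(2π·7N) / (sqrt(2π N)·sqrt(2π·6N)) = sqrt(7 / (2π·6·N)) = sqrt(7/(12π·3n)).
Substituting N = 3n: C(21n, 3n) ~ (823543/46656)^(3n) · sqrt(7/(12π·3n)).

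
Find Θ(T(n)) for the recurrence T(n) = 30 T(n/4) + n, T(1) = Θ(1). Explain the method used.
T(n) = Θ(n^(log_4 30))

Master theorem: compare f(n) = n to n^(log_4 30) where log_4 30 ≈ 2.453. Since 1 < log_4 30, we have f(n) = O(n^(log_4 30 − ε)) for some ε > 0 — Case 1. Hence T(n) = Θ(n^(log_4 30)).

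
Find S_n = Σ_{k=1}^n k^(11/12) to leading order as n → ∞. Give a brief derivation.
S_n ~ (12/23) · n^(23/12)

Integral comparison: Σ_{k=1}^n k^(11/12) = ∫_0^n x^(11/12) dx + O(n^(11/12)). The integral is n^(1 + 11/12) / (1 + 11/12) = n^((11+12)/12) / ((11+12)/12) = (12/23) · n^(23/12).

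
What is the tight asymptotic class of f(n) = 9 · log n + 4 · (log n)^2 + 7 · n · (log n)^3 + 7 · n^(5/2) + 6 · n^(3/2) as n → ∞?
f(n) ∈ Θ(n^(5/2))

Compare the terms by growth order. For large n, n^a · (log n)^b dominates n^a' · (log n)^b' iff a > a', or (a = a' and b > b'). Ranking the 5 terms shows the dominant one is 7 · n^(5/2). Hence f(n) ∈ Θ(n^(5/2)).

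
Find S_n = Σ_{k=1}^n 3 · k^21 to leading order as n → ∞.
S_n ~ 3 · n^22 / 22

By integral comparison (Euler-Maclaurin), Σ_{k=1}^n 3 · k^21 = 3 · ∫_0^n x^21 dx + O(n^21) = 3 · n^22/22 + O(n^21). (Equivalently, Faulhaber's formula gives the same leading term.)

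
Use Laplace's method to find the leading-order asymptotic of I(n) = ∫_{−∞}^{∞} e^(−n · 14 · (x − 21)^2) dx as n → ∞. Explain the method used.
I(n) = sqrt(π/(14n))

Here φ(x) = 14 · (x − 21)^2 has its unique minimum at x* = 21 with φ(x*) = 0 and φ''(x*) = 28. Laplace's method gives
  I(n) ~ e^(−n φ(x*)) · sqrt(2π / (n · φ''(x*))) = sqrt(2π / (28n)) = sqrt(π/(14n)).
This is exact: substituting u = (x − 21)·sqrt(14n) gives I(n) = (1/sqrt(14n)) ∫_{−∞}^{∞} e^(−u^2) du = sqrt(π/(14n)).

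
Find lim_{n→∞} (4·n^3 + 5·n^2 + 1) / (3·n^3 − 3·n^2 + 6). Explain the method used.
lim = 4/3

For large n the leading n^3 terms dominate both numerator and denominator. Dividing top and bottom by n^3, every other term tends to 0, leaving 4/3.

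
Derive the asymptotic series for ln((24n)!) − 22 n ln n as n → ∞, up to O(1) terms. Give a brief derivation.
ln((24n)!) − 22 n ln n = 2 n ln n + 24(ln 24 − 1) n + (1/2) ln(2π·24n) + O(1/n)

Stirling: ln((24n)!) = 24n ln(24n) − 24n + (1/2) ln(2π·24n) + O(1/n).
Expand 24n ln(24n) = 24n (ln n + ln 24) = 24n ln n + 24n ln 24.
Subtract 22n ln n: leading term is (24 − 22) n ln n = 2 n ln n. The next term is 24n ln 24 − 24n = 24(ln 24 − 1) n. Then the (1/2) ln(2π·24n) correction.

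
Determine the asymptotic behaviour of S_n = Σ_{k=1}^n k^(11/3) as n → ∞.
S_n ~ (3/14) · n^(14/3)

Integral comparison: Σ_{k=1}^n k^(11/3) = ∫_0^n x^(11/3) dx + O(n^(11/3)). The integral is n^(1 + 11/3) / (1 + 11/3) = n^((11+3)/3) / ((11+3)/3) = (3/14) · n^(14/3).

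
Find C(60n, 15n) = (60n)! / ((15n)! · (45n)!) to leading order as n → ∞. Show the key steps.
C(60n, 15n) ~ (256/27)^(15n) · sqrt(2/(3π·15n))

Write N = 15n. Apply Stirling to each factorial:
  (4N)! ~ sqrt(2π·4N) · (4N/e)^(4N),
  N! ~ sqrt(2π N) · (N/e)^N,
  (3N)! ~ sqrt(2π·3N) · (3N/e)^(3N).
The exponential factors combine to (4N)^(4N) / (N^N · (3N)^(3N)) = 4^(4N)/3^(3N) = (4^4/3^3)^N = (256/27)^N.
The square-root prefactors combine to sqrt(2π·4N) / (sqrt(2π N)·sqrt(2π·3N)) = sqrt(4 / (2π·3·N)) = sqrt(2/(3π·15n)).
Substituting N = 15n: C(60n, 15n) ~ (256/27)^(15n) · sqrt(2/(3π·15n)).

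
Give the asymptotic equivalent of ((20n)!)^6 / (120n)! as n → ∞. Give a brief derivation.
((20n)!)^6/(120n)! ~ ((2π·20n)^(5/2) / sqrt(6)) · 6^(−6·20n)  →  0

Write N = 20n. Stirling: N! ~ sqrt(2π N)(N/e)^N and (6N)! ~ sqrt(2π·6N)·(6N/e)^(6N).
  (N!)^6/(6N)! ~ (2π N)^(6/2) (N/e)^(6N) / [sqrt(2π·6N) (6N/e)^(6N)]
     = (2π N)^(6/2) / sqrt(2π·6N) · (N/(6N))^(6N)
     = (2π N)^((6−1)/2) / sqrt(6) · 6^(−6N).
Since 6^6 > 1, the factor 6^(−6N) decays exponentially, so the ratio → 0. Substituting N = 20n gives the stated form.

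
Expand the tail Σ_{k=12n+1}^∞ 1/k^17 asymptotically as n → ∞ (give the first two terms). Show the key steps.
Σ_{k>12n} 1/k^17 = 1/(16 · (12n)^16) − 1/(2 · (12n)^17) + O(1/(12n)^18)

Compare to the integral: ∫_{12n}^∞ x^(−17) dx = [−x^(−16)/16]_{12n}^∞ = 1/((17−1)·(12n)^16). The Euler-Maclaurin correction adds −f(12n)/2 = −1/(2·(12n)^17). Euler-Maclaurin then gives
  Σ_{k>12n} 1/k^17 = ∫_{12n}^∞ dx/x^17 − 1/(2·(12n)^17) + O(1/(12n)^18).
(Equivalently this is ζ(17) − Σ_{k≤12n} 1/k^17.)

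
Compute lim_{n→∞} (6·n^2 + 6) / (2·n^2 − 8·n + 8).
lim = 6/2 = 3

For large n the leading n^2 terms dominate both numerator and denominator. Dividing top and bottom by n^2, every other term tends to 0, leaving 6/2 = 3.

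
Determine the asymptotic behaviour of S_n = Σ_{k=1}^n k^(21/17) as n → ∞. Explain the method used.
S_n ~ (17/38) · n^(38/17)

Integral comparison: Σ_{k=1}^n k^(21/17) = ∫_0^n x^(21/17) dx + O(n^(21/17)). The integral is n^(1 + 21/17) / (1 + 21/17) = n^((21+17)/17) / ((21+17)/17) = (17/38) · n^(38/17).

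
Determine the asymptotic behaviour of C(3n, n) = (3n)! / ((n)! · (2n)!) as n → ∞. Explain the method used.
C(3n, n) ~ (27/4)^(n) · sqrt(3/(4π·n))

Write N = n. Apply Stirling to each factorial:
  (3N)! ~ sqrt(2π·3N) · (3N/e)^(3N),
  N! ~ sqrt(2π N) · (N/e)^N,
  (2N)! ~ sqrt(2π·2N) · (2N/e)^(2N).
The exponential factors combine to (3N)^(3N) / (N^N · (2N)^(2N)) = 3^(3N)/2^(2N) = (3^3/2^2)^N = (27/4)^N.
The square-root prefactors combine to sqrt(2π·3N) / (sqrt(2π N)·sqrt(2π·2N)) = sqrt(3 / (2π·2·N)) = sqrt(3/(4π·n)).
Substituting N = n: C(3n, n) ~ (27/4)^(n) · sqrt(3/(4π·n)).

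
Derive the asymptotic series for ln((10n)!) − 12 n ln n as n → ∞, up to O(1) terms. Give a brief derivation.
ln((10n)!) − 12 n ln n = −2 n ln n + 10(ln 10 − 1) n + (1/2) ln(2π·10n) + O(1/n)

Stirling: ln((10n)!) = 10n ln(10n) − 10n + (1/2) ln(2π·10n) + O(1/n).
Expand 10n ln(10n) = 10n (ln n + ln 10) = 10n ln n + 10n ln 10.
Subtract 12n ln n: leading term is (10 − 12) n ln n = −2 n ln n. The next term is 10n ln 10 − 10n = 10(ln 10 − 1) n. Then the (1/2) ln(2π·10n) correction.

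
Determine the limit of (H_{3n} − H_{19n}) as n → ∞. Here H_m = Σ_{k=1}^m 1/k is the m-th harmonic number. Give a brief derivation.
lim = ln(3/19)

Euler-Maclaurin gives H_m = ln m + γ + 1/(2m) + O(1/m^2). The γ and O(1/m) terms cancel in the difference:
  H_{3n} − H_{19n} = ln(3n) − ln(19n) + O(1/n) = ln(3/19) + O(1/n).
Hence the limit is ln(3/19).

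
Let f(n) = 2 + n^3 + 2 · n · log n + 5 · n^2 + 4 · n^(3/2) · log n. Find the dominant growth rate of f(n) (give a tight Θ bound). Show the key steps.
f(n) ∈ Θ(n^3)

Compare the terms by growth order. For large n, n^a · (log n)^b dominates n^a' · (log n)^b' iff a > a', or (a = a' and b > b'). Ranking the 5 terms shows the dominant one is n^3. Hence f(n) ∈ Θ(n^3).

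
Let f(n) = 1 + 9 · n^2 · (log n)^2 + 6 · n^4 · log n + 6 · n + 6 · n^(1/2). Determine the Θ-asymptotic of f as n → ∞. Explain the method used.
f(n) ∈ Θ(n^4 · log n)

Compare the terms by growth order. For large n, n^a · (log n)^b dominates n^a' · (log n)^b' iff a > a', or (a = a' and b > b'). Ranking the 5 terms shows the dominant one is 6 · n^4 · log n. Hence f(n) ∈ Θ(n^4 · log n).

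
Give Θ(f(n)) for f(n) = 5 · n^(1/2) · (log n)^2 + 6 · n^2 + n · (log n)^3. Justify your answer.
f(n) ∈ Θ(n^2)

Compare the terms by growth order. For large n, n^a · (log n)^b dominates n^a' · (log n)^b' iff a > a', or (a = a' and b > b'). Ranking the 3 terms shows the dominant one is 6 · n^2. Hence f(n) ∈ Θ(n^2).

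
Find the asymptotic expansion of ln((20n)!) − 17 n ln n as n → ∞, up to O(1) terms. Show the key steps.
ln((20n)!) − 17 n ln n = 3 n ln n + 20(ln 20 − 1) n + (1/2) ln(2π·20n) + O(1/n)

Stirling: ln((20n)!) = 20n ln(20n) − 20n + (1/2) ln(2π·20n) + O(1/n).
Expand 20n ln(20n) = 20n (ln n + ln 20) = 20n ln n + 20n ln 20.
Subtract 17n ln n: leading term is (20 − 17) n ln n = 3 n ln n. The next term is 20n ln 20 − 20n = 20(ln 20 − 1) n. Then the (1/2) ln(2π·20n) correction.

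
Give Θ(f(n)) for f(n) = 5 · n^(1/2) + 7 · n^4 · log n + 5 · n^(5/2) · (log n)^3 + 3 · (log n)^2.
f(n) ∈ Θ(n^4 · log n)

Compare the terms by growth order. For large n, n^a · (log n)^b dominates n^a' · (log n)^b' iff a > a', or (a = a' and b > b'). Ranking the 4 terms shows the dominant one is 7 · n^4 · log n. Hence f(n) ∈ Θ(n^4 · log n).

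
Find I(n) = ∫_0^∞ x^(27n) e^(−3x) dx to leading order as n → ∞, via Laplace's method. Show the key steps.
I(n) ~ (sqrt(2π·27n) / 3) · (27n/(3e))^(27n)

Write the integrand as exp(27n ln x − 3x) and set f(x) = 27n ln x − 3x. Then f'(x) = 27n/x − 3 = 0 at x* = 27n/3, and f''(x*) = −27n/x*^2 = −3^2/(27n). Laplace's method (interior maximum) gives
  I(n) ~ e^(f(x*)) · sqrt(2π / |f''(x*)|)
        = exp(27n ln(27n/3) − 27n) · sqrt(2π · 27n / 3^2)
        = (27n/3)^(27n) e^(−27n) · sqrt(2π·27n) / 3
        = (sqrt(2π·27n) / 3) · (27n/(3e))^(27n).
This matches Γ(27n+1)/3^(27n+1) with Stirling applied to Γ.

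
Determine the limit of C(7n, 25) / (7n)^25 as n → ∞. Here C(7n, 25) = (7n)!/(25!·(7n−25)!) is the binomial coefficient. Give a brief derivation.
lim = 1/25! = 1/15511210043330985984000000

With N = 7n → ∞: C(N, 25) / N^25 = [N(N−1)…(N−24)] / (25! · N^25) = (1/25!) · 1 · (1 − 1/(7n)) · … · (1 − 24/(7n)). Each factor → 1 as N → ∞, so the limit is 1/25! = 1/15511210043330985984000000.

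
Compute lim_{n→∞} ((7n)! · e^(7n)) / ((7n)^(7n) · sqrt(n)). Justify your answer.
lim = sqrt(2π·7)

Stirling: (7n)! ~ sqrt(2π·7n) · (7n/e)^(7n). Hence
  (7n)! · e^(7n) / (7n)^(7n) ~ sqrt(2π·7n).
Dividing by sqrt(n): sqrt(2π·7n) / sqrt(n) = sqrt(2π·7) · n^((1−1)/2), so the limit is sqrt(2π·7).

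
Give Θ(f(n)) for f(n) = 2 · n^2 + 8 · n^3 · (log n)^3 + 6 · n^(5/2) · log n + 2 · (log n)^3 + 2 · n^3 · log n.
f(n) ∈ Θ(n^3 · (log n)^3)

Compare the terms by growth order. For large n, n^a · (log n)^b dominates n^a' · (log n)^b' iff a > a', or (a = a' and b > b'). Ranking the 5 terms shows the dominant one is 8 · n^3 · (log n)^3. Hence f(n) ∈ Θ(n^3 · (log n)^3).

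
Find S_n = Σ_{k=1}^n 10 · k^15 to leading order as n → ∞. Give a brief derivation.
S_n ~ 5 · n^16 / 8

By integral comparison (Euler-Maclaurin), Σ_{k=1}^n 10 · k^15 = 10 · ∫_0^n x^15 dx + O(n^15) = 10 · n^16/16 = 5 · n^16 / 8 + O(n^15). (Equivalently, Faulhaber's formula gives the same leading term.)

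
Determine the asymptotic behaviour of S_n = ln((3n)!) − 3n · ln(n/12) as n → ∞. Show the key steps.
S_n ~ 3n · (ln 36 − 1) + O(ln n)

Stirling: ln((3n)!) = 3n ln(3n) − 3n + O(ln n).
  S_n = 3n ln(3n) − 3n − 3n ln(n/12) + O(ln n)
      = 3n ln(3n) − 3n ln n + 3n ln 12 − 3n + O(ln n)
      = 3n ln 3 + 3n ln 12 − 3n + O(ln n)
      = 3n (ln 36 − 1) + O(ln n).
Numerically ln(36) − 1 ≈ 2.5835.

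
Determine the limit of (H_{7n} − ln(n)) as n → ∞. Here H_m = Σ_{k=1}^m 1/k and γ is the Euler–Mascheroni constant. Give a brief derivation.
lim = ln 7 + γ

By Euler-Maclaurin, H_m = ln m + γ + O(1/m). So
  H_{7n} − ln(n) = ln(7n) + γ − ln(n) + O(1/n)
                       = ln(7/1) + γ + O(1/n).
Hence the limit is ln(7/1) + γ.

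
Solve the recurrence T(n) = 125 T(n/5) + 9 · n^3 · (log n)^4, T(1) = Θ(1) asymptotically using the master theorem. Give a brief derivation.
T(n) = Θ(n^3 · (log n)^5)

Here log_5 125 = 3 and f(n) = 9 · n^3 · (log n)^4 = Θ(n^(log_5 125) · (log n)^4). This is the extended Case 2 of the master theorem (f matches the critical exponent up to log factors), giving T(n) = Θ(n^(log_5 125) · (log n)^(4+1)) = Θ(n^3 · (log n)^5).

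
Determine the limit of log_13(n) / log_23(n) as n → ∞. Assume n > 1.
lim = ln(23) / ln(13) = log_13(23)

Change of base: log_13(n) = ln n / ln 13 and log_23(n) = ln n / ln 23. The ratio is (ln n / ln 13) · (ln 23 / ln n) = ln 23 / ln 13, a constant independent of n. So the limit is ln 23 / ln 13 = log_13(23).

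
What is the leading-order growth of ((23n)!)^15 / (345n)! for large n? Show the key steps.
((23n)!)^15/(345n)! ~ ((2π·23n)^(14/2) / sqrt(15)) · 15^(−15·23n)  →  0

Write N = 23n. Stirling: N! ~ sqrt(2π N)(N/e)^N and (15N)! ~ sqrt(2π·15N)·(15N/e)^(15N).
  (N!)^15/(15N)! ~ (2π N)^(15/2) (N/e)^(15N) / [sqrt(2π·15N) (15N/e)^(15N)]
     = (2π N)^(15/2) / sqrt(2π·15N) · (N/(15N))^(15N)
     = (2π N)^((15−1)/2) / sqrt(15) · 15^(−15N).
Since 15^15 > 1, the factor 15^(−15N) decays exponentially, so the ratio → 0. Substituting N = 23n gives the stated form.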